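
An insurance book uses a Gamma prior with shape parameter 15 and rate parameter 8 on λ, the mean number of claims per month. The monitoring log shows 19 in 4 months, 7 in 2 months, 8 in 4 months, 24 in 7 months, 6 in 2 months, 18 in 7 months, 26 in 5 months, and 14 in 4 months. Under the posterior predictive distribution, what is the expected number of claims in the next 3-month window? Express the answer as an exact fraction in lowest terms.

Total count: 19 + 7 + 8 + 24 + 6 + 18 + 26 + 14 = 122.
Total exposure: 4 + 2 + 4 + 7 + 2 + 7 + 5 + 4 = 35 months.
Conjugate update: add total count to the shape and total exposure to the rate, giving Gamma(137, 43).
Predictive mean over a 3-month window = T·E[λ|data] = 3·137/43 = 411/43.

411/43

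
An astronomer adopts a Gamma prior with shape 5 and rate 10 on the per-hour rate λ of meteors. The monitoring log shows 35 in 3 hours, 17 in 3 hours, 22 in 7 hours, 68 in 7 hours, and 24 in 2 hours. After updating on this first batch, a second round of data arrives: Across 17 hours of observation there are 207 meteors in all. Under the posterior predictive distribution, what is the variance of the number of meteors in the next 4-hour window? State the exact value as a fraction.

Total count: 35 + 17 + 22 + 68 + 24 = 166.
Total exposure: 3 + 3 + 7 + 7 + 2 = 22 hours.
After the first batch: Gamma(5 + 166, 10 + 22) = Gamma(171, 32).
Total count 207 over total exposure 17 hours.
After the second batch: Gamma(171 + 207, 32 + 17) = Gamma(378, 49).
The posterior predictive for a window of length T is Negative Binomial with variance T·α'·(β'+T)/β'² = 4·378·53/2401 = 11448/343.

11448/343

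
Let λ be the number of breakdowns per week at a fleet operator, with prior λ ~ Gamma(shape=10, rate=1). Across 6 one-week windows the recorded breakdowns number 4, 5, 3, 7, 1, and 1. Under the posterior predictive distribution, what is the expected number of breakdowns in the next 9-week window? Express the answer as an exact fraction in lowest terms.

279/7

Total count: 4 + 5 + 3 + 7 + 1 + 1 = 21.
Total exposure: 6 weeks.
Posterior: α' = 10 + 21 = 31, β' = 1 + 6 = 7.
Predictive mean over a 9-week window = T·E[λ|data] = 9·31/7 = 279/7.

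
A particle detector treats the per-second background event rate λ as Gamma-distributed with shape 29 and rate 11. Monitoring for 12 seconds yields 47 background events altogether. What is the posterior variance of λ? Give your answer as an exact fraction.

Total count 47 over total exposure 12 seconds.
By Gamma–Poisson conjugacy, the posterior is Gamma(α + Σx, β + Σt) = Gamma(29 + 47, 11 + 12) = Gamma(76, 23).
Posterior variance = α'/β'² = 76/529.

76/529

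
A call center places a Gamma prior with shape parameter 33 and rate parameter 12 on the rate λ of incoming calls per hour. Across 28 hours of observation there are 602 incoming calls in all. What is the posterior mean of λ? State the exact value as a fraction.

127/8

Total count 602 over total exposure 28 hours.
Posterior: α' = 33 + 602 = 635, β' = 12 + 28 = 40.
Posterior mean = α'/β' = 635/40 = 127/8.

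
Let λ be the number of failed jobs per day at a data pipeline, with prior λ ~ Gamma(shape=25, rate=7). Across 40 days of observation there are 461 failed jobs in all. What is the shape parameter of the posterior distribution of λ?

486

Total count 461 over total exposure 40 days.
Conjugate update: add total count to the shape and total exposure to the rate, giving Gamma(486, 47).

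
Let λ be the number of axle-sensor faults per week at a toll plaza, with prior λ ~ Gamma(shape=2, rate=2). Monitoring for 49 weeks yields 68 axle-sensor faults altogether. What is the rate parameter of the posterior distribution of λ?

Total count 68 over total exposure 49 weeks.
By Gamma–Poisson conjugacy, the posterior is Gamma(α + Σx, β + Σt) = Gamma(2 + 68, 2 + 49) = Gamma(70, 51).

51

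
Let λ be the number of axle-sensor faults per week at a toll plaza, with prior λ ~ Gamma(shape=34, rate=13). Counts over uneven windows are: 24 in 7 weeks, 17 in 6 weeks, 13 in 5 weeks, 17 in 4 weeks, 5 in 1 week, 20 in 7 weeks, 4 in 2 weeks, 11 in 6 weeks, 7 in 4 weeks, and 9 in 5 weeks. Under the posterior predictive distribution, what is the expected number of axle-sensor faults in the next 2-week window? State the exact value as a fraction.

161/30

Total count: 24 + 17 + 13 + 17 + 5 + 20 + 4 + 11 + 7 + 9 = 127.
Total exposure: 7 + 6 + 5 + 4 + 1 + 7 + 2 + 6 + 4 + 5 = 47 weeks.
Gamma(α, β) with Poisson data over total exposure Σt gives posterior Gamma(α+Σx, β+Σt) = Gamma(161, 60).
Predictive mean over a 2-week window = T·E[λ|data] = 2·161/60 = 161/30.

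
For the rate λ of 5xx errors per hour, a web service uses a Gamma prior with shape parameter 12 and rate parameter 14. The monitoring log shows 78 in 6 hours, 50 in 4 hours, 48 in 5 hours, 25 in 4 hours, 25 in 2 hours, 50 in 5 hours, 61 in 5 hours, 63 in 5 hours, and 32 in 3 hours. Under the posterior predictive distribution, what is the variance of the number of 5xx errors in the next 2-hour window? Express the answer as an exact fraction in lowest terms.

48840/2809

Total count: 78 + 50 + 48 + 25 + 25 + 50 + 61 + 63 + 32 = 432.
Total exposure: 6 + 4 + 5 + 4 + 2 + 5 + 5 + 5 + 3 = 39 hours.
Gamma(α, β) with Poisson data over total exposure Σt gives posterior Gamma(α+Σx, β+Σt) = Gamma(444, 53).
The posterior predictive for a window of length T is Negative Binomial with variance T·α'·(β'+T)/β'² = 2·444·55/2809 = 48840/2809.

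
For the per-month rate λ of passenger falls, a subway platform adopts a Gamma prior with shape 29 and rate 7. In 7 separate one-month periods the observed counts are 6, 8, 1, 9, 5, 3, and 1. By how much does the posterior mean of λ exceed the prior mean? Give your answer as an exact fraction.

Total count: 6 + 8 + 1 + 9 + 5 + 3 + 1 = 33.
Total exposure: 7 months.
Conjugate update: add total count to the shape and total exposure to the rate, giving Gamma(62, 14).
Posterior mean = 62/14 = 31/7; prior mean = 29/7 = 29/7. Difference = 31/7 − 29/7 = 2/7.

2/7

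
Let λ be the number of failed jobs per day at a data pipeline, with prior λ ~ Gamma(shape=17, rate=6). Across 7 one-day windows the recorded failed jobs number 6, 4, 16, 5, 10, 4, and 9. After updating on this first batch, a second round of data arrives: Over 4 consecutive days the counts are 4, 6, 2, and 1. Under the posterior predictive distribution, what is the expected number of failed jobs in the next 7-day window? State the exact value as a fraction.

Total count: 6 + 4 + 16 + 5 + 10 + 4 + 9 = 54.
Total exposure: 7 days.
After the first batch: Gamma(17 + 54, 6 + 7) = Gamma(71, 13).
Total count: 4 + 6 + 2 + 1 = 13.
Total exposure: 4 days.
After the second batch: Gamma(71 + 13, 13 + 4) = Gamma(84, 17).
Predictive mean over a 7-day window = T·E[λ|data] = 7·84/17 = 588/17.

588/17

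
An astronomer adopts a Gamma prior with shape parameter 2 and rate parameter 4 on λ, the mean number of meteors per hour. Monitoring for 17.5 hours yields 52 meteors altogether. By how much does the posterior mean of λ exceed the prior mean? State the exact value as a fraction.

Total count 52 over total exposure 17.5 hours.
The Gamma prior is conjugate for the Poisson rate, so λ | data ~ Gamma(2+52, 4+17.5) = Gamma(54, 43/2).
Posterior mean = 54/(43/2) = 108/43; prior mean = 2/4 = 1/2. Difference = 108/43 − 1/2 = 173/86.

173/86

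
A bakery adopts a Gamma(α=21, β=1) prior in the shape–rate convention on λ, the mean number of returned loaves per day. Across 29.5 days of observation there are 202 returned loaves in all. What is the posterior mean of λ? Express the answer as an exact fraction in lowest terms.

Total count 202 over total exposure 29.5 days.
Conjugate update: add total count to the shape and total exposure to the rate, giving Gamma(223, 61/2).
Posterior mean = α'/β' = 223/(61/2) = 446/61.

446/61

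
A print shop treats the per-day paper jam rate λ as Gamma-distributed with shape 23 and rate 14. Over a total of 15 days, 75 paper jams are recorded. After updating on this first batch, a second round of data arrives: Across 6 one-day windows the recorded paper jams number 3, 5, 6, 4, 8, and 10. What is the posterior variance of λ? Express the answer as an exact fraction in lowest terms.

134/1225

Total count 75 over total exposure 15 days.
After the first batch: Gamma(23 + 75, 14 + 15) = Gamma(98, 29).
Total count: 3 + 5 + 6 + 4 + 8 + 10 = 36.
Total exposure: 6 days.
After the second batch: Gamma(98 + 36, 29 + 6) = Gamma(134, 35).
Posterior variance = α'/β'² = 134/1225.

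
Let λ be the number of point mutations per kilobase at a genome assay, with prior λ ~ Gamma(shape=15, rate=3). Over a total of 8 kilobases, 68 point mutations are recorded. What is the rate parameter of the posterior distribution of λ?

11

Total count 68 over total exposure 8 kilobases.
The Gamma prior is conjugate for the Poisson rate, so λ | data ~ Gamma(15+68, 3+8) = Gamma(83, 11).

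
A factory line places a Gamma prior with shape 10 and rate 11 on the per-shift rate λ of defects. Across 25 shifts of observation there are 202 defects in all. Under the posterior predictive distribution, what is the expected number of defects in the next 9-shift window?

53

Total count 202 over total exposure 25 shifts.
Posterior: α' = 10 + 202 = 212, β' = 11 + 25 = 36.
Predictive mean over a 9-shift window = T·E[λ|data] = 9·212/36 = 53.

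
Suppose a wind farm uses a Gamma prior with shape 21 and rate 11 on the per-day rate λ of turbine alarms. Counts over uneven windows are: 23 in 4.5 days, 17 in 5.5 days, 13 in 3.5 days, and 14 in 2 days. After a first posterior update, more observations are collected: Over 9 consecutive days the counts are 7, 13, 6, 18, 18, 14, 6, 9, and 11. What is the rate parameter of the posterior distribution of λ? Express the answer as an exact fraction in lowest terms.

71/2

Total count: 23 + 17 + 13 + 14 = 67.
Total exposure: 4.5 + 5.5 + 3.5 + 2 = 15.5 days.
After the first batch: Gamma(21 + 67, 11 + 15.5) = Gamma(88, 53/2).
Total count: 7 + 13 + 6 + 18 + 18 + 14 + 6 + 9 + 11 = 102.
Total exposure: 9 days.
After the second batch: Gamma(88 + 102, 53/2 + 9) = Gamma(190, 71/2).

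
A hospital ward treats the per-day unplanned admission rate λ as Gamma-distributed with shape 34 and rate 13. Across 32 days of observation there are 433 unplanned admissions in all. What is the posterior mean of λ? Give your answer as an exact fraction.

Total count 433 over total exposure 32 days.
Conjugate update: add total count to the shape and total exposure to the rate, giving Gamma(467, 45).
Posterior mean = α'/β' = 467/45.

467/45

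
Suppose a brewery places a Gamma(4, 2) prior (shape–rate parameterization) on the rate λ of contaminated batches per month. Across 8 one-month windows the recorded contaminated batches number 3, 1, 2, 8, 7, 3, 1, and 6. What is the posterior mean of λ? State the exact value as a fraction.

7/2

Total count: 3 + 1 + 2 + 8 + 7 + 3 + 1 + 6 = 31.
Total exposure: 8 months.
Gamma(α, β) with Poisson data over total exposure Σt gives posterior Gamma(α+Σx, β+Σt) = Gamma(35, 10).
Posterior mean = α'/β' = 35/10 = 7/2.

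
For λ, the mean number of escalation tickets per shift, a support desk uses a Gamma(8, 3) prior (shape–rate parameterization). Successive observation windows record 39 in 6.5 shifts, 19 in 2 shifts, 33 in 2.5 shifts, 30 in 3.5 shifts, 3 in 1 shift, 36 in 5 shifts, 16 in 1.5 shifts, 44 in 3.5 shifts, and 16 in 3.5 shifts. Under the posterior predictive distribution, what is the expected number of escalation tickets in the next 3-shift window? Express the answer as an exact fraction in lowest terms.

Total count: 39 + 19 + 33 + 30 + 3 + 36 + 16 + 44 + 16 = 236.
Total exposure: 6.5 + 2 + 2.5 + 3.5 + 1 + 5 + 1.5 + 3.5 + 3.5 = 29 shifts.
Conjugate update: add total count to the shape and total exposure to the rate, giving Gamma(244, 32).
Predictive mean over a 3-shift window = T·E[λ|data] = 3·244/32 = 183/8.

183/8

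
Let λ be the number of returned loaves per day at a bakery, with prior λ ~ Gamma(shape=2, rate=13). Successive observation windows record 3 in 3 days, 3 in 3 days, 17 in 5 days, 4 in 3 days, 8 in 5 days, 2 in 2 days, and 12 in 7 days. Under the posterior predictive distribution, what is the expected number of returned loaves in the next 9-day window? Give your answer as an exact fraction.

459/41

Total count: 3 + 3 + 17 + 4 + 8 + 2 + 12 = 49.
Total exposure: 3 + 3 + 5 + 3 + 5 + 2 + 7 = 28 days.
The Gamma prior is conjugate for the Poisson rate, so λ | data ~ Gamma(2+49, 13+28) = Gamma(51, 41).
Predictive mean over a 9-day window = T·E[λ|data] = 9·51/41 = 459/41.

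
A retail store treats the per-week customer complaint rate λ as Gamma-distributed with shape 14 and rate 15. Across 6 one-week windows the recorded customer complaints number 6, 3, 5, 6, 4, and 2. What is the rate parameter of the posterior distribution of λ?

Total count: 6 + 3 + 5 + 6 + 4 + 2 = 26.
Total exposure: 6 weeks.
The Gamma prior is conjugate for the Poisson rate, so λ | data ~ Gamma(14+26, 15+6) = Gamma(40, 21).

21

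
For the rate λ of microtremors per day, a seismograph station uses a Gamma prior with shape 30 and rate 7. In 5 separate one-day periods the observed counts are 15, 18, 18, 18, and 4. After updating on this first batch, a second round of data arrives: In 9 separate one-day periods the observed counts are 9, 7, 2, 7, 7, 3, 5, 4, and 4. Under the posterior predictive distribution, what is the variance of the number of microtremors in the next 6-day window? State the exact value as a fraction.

Total count: 15 + 18 + 18 + 18 + 4 = 73.
Total exposure: 5 days.
After the first batch: Gamma(30 + 73, 7 + 5) = Gamma(103, 12).
Total count: 9 + 7 + 2 + 7 + 7 + 3 + 5 + 4 + 4 = 48.
Total exposure: 9 days.
After the second batch: Gamma(103 + 48, 12 + 9) = Gamma(151, 21).
The posterior predictive for a window of length T is Negative Binomial with variance T·α'·(β'+T)/β'² = 6·151·27/441 = 2718/49.

2718/49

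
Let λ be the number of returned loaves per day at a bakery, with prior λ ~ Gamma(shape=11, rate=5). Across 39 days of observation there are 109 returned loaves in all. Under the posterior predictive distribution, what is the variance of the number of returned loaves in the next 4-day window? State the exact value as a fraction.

Total count 109 over total exposure 39 days.
Posterior: α' = 11 + 109 = 120, β' = 5 + 39 = 44.
The posterior predictive for a window of length T is Negative Binomial with variance T·α'·(β'+T)/β'² = 4·120·48/1936 = 1440/121.

1440/121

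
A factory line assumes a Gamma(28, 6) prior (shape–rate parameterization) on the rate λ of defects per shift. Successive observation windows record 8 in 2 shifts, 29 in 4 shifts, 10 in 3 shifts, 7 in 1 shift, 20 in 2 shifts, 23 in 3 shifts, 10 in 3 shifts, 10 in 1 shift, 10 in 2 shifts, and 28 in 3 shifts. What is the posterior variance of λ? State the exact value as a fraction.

Total count: 8 + 29 + 10 + 7 + 20 + 23 + 10 + 10 + 10 + 28 = 155.
Total exposure: 2 + 4 + 3 + 1 + 2 + 3 + 3 + 1 + 2 + 3 = 24 shifts.
By Gamma–Poisson conjugacy, the posterior is Gamma(α + Σx, β + Σt) = Gamma(28 + 155, 6 + 24) = Gamma(183, 30).
Posterior variance = α'/β'² = 183/900 = 61/300.

61/300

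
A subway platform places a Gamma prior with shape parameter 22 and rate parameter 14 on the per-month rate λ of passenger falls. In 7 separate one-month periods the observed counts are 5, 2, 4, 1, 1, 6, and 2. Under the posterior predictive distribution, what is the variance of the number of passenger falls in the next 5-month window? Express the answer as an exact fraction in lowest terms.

Total count: 5 + 2 + 4 + 1 + 1 + 6 + 2 = 21.
Total exposure: 7 months.
Posterior: α' = 22 + 21 = 43, β' = 14 + 7 = 21.
The posterior predictive for a window of length T is Negative Binomial with variance T·α'·(β'+T)/β'² = 5·43·26/441 = 5590/441.

5590/441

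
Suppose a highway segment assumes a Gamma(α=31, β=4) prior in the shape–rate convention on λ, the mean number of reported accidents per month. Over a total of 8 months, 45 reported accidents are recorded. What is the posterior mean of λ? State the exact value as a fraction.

Total count 45 over total exposure 8 months.
By Gamma–Poisson conjugacy, the posterior is Gamma(α + Σx, β + Σt) = Gamma(31 + 45, 4 + 8) = Gamma(76, 12).
Posterior mean = α'/β' = 76/12 = 19/3.

19/3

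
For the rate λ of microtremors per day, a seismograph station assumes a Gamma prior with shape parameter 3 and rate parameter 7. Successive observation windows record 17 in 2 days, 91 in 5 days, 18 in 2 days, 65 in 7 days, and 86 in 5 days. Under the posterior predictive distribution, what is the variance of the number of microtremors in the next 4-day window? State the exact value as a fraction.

Total count: 17 + 91 + 18 + 65 + 86 = 277.
Total exposure: 2 + 5 + 2 + 7 + 5 = 21 days.
Posterior: α' = 3 + 277 = 280, β' = 7 + 21 = 28.
The posterior predictive for a window of length T is Negative Binomial with variance T·α'·(β'+T)/β'² = 4·280·32/784 = 320/7.

320/7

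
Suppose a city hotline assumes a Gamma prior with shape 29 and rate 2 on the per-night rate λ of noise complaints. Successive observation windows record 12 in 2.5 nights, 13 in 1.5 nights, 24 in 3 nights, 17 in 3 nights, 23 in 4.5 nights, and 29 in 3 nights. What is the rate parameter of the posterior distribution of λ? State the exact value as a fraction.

39/2

Total count: 12 + 13 + 24 + 17 + 23 + 29 = 118.
Total exposure: 2.5 + 1.5 + 3 + 3 + 4.5 + 3 = 17.5 nights.
Conjugate update: add total count to the shape and total exposure to the rate, giving Gamma(147, 39/2).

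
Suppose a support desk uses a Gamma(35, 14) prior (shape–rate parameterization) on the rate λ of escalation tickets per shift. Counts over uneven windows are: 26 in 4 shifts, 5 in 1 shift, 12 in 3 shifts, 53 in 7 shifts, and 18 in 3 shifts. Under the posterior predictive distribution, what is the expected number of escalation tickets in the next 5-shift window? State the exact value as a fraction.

Total count: 26 + 5 + 12 + 53 + 18 = 114.
Total exposure: 4 + 1 + 3 + 7 + 3 = 18 shifts.
By Gamma–Poisson conjugacy, the posterior is Gamma(α + Σx, β + Σt) = Gamma(35 + 114, 14 + 18) = Gamma(149, 32).
Predictive mean over a 5-shift window = T·E[λ|data] = 5·149/32 = 745/32.

745/32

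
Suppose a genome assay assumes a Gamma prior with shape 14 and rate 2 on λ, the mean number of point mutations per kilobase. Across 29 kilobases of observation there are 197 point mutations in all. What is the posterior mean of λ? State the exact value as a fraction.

Total count 197 over total exposure 29 kilobases.
Posterior: α' = 14 + 197 = 211, β' = 2 + 29 = 31.
Posterior mean = α'/β' = 211/31.

211/31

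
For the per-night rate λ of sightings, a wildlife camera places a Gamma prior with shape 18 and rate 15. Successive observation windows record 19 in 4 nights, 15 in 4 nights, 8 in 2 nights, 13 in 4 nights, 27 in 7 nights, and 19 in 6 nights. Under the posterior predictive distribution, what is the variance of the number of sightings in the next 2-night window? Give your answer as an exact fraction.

374/63

Total count: 19 + 15 + 8 + 13 + 27 + 19 = 101.
Total exposure: 4 + 4 + 2 + 4 + 7 + 6 = 27 nights.
The Gamma prior is conjugate for the Poisson rate, so λ | data ~ Gamma(18+101, 15+27) = Gamma(119, 42).
The posterior predictive for a window of length T is Negative Binomial with variance T·α'·(β'+T)/β'² = 2·119·44/1764 = 374/63.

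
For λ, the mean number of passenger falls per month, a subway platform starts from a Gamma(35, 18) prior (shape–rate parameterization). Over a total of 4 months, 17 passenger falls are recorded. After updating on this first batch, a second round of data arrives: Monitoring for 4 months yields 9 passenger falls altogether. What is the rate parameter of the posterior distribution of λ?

Total count 17 over total exposure 4 months.
After the first batch: Gamma(35 + 17, 18 + 4) = Gamma(52, 22).
Total count 9 over total exposure 4 months.
After the second batch: Gamma(52 + 9, 22 + 4) = Gamma(61, 26).

26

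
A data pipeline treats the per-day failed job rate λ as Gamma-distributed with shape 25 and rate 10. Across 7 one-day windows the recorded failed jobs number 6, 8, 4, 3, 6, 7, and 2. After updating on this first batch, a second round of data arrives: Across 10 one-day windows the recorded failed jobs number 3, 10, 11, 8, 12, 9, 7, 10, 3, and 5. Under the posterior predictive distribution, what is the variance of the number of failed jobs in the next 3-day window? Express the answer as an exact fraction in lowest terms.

1390/81

Total count: 6 + 8 + 4 + 3 + 6 + 7 + 2 = 36.
Total exposure: 7 days.
After the first batch: Gamma(25 + 36, 10 + 7) = Gamma(61, 17).
Total count: 3 + 10 + 11 + 8 + 12 + 9 + 7 + 10 + 3 + 5 = 78.
Total exposure: 10 days.
After the second batch: Gamma(61 + 78, 17 + 10) = Gamma(139, 27).
The posterior predictive for a window of length T is Negative Binomial with variance T·α'·(β'+T)/β'² = 3·139·30/729 = 1390/81.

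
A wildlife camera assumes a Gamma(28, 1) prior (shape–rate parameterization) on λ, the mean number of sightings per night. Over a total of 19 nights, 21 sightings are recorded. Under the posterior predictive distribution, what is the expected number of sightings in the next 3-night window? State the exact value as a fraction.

147/20

Total count 21 over total exposure 19 nights.
By Gamma–Poisson conjugacy, the posterior is Gamma(α + Σx, β + Σt) = Gamma(28 + 21, 1 + 19) = Gamma(49, 20).
Predictive mean over a 3-night window = T·E[λ|data] = 3·49/20 = 147/20.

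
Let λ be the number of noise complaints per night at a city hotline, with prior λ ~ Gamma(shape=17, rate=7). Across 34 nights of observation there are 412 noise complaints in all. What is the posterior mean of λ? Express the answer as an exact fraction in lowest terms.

Total count 412 over total exposure 34 nights.
By Gamma–Poisson conjugacy, the posterior is Gamma(α + Σx, β + Σt) = Gamma(17 + 412, 7 + 34) = Gamma(429, 41).
Posterior mean = α'/β' = 429/41.

429/41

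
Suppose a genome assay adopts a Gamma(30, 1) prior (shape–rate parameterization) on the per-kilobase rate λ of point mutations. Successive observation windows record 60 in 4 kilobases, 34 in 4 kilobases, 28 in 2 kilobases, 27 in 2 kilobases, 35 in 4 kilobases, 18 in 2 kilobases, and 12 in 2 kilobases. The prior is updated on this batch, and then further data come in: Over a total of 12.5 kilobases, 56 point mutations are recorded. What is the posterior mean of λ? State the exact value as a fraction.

Total count: 60 + 34 + 28 + 27 + 35 + 18 + 12 = 214.
Total exposure: 4 + 4 + 2 + 2 + 4 + 2 + 2 = 20 kilobases.
After the first batch: Gamma(30 + 214, 1 + 20) = Gamma(244, 21).
Total count 56 over total exposure 12.5 kilobases.
After the second batch: Gamma(244 + 56, 21 + 12.5) = Gamma(300, 67/2).
Posterior mean = α'/β' = 300/(67/2) = 600/67.

600/67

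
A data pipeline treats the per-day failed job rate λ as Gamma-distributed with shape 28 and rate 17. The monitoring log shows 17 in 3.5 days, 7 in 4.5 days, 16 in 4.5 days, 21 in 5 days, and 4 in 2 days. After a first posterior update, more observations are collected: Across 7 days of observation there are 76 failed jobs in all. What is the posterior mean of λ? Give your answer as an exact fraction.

338/87

Total count: 17 + 7 + 16 + 21 + 4 = 65.
Total exposure: 3.5 + 4.5 + 4.5 + 5 + 2 = 19.5 days.
After the first batch: Gamma(28 + 65, 17 + 19.5) = Gamma(93, 73/2).
Total count 76 over total exposure 7 days.
After the second batch: Gamma(93 + 76, 73/2 + 7) = Gamma(169, 87/2).
Posterior mean = α'/β' = 169/(87/2) = 338/87.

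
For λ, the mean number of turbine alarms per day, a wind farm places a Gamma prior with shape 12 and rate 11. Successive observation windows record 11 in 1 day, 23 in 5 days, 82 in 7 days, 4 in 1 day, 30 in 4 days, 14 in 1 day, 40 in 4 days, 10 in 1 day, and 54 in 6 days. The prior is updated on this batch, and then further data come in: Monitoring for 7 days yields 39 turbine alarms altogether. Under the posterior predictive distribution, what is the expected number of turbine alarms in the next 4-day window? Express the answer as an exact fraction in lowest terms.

319/12

Total count: 11 + 23 + 82 + 4 + 30 + 14 + 40 + 10 + 54 = 268.
Total exposure: 1 + 5 + 7 + 1 + 4 + 1 + 4 + 1 + 6 = 30 days.
After the first batch: Gamma(12 + 268, 11 + 30) = Gamma(280, 41).
Total count 39 over total exposure 7 days.
After the second batch: Gamma(280 + 39, 41 + 7) = Gamma(319, 48).
Predictive mean over a 4-day window = T·E[λ|data] = 4·319/48 = 319/12.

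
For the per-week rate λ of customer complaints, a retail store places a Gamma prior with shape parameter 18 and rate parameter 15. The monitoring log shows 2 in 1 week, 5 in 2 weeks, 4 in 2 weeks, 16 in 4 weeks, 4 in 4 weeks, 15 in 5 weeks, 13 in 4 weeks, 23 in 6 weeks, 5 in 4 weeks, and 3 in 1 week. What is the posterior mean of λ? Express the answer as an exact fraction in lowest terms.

Total count: 2 + 5 + 4 + 16 + 4 + 15 + 13 + 23 + 5 + 3 = 90.
Total exposure: 1 + 2 + 2 + 4 + 4 + 5 + 4 + 6 + 4 + 1 = 33 weeks.
Conjugate update: add total count to the shape and total exposure to the rate, giving Gamma(108, 48).
Posterior mean = α'/β' = 108/48 = 9/4.

9/4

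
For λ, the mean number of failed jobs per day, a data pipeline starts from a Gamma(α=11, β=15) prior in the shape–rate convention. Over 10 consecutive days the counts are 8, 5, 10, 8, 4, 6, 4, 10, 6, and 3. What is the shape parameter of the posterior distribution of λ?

Total count: 8 + 5 + 10 + 8 + 4 + 6 + 4 + 10 + 6 + 3 = 64.
Total exposure: 10 days.
Posterior: α' = 11 + 64 = 75, β' = 15 + 10 = 25.

75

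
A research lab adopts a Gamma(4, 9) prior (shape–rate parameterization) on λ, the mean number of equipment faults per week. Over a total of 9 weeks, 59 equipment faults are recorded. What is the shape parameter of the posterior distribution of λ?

Total count 59 over total exposure 9 weeks.
Posterior: α' = 4 + 59 = 63, β' = 9 + 9 = 18.

63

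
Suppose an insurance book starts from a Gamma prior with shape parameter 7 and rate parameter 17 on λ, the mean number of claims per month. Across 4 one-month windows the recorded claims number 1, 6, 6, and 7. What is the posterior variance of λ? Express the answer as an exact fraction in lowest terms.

Total count: 1 + 6 + 6 + 7 = 20.
Total exposure: 4 months.
Conjugate update: add total count to the shape and total exposure to the rate, giving Gamma(27, 21).
Posterior variance = α'/β'² = 27/441 = 3/49.

3/49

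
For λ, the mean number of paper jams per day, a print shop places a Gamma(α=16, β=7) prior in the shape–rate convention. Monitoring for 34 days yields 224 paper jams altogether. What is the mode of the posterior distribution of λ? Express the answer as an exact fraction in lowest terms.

239/41

Total count 224 over total exposure 34 days.
Posterior: α' = 16 + 224 = 240, β' = 7 + 34 = 41.
Posterior mode = (α'−1)/β' = 239/41.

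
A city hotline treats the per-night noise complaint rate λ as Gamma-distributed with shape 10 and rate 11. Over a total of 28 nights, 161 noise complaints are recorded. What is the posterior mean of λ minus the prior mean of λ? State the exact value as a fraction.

497/143

Total count 161 over total exposure 28 nights.
By Gamma–Poisson conjugacy, the posterior is Gamma(α + Σx, β + Σt) = Gamma(10 + 161, 11 + 28) = Gamma(171, 39).
Posterior mean = 171/39 = 57/13; prior mean = 10/11 = 10/11. Difference = 57/13 − 10/11 = 497/143.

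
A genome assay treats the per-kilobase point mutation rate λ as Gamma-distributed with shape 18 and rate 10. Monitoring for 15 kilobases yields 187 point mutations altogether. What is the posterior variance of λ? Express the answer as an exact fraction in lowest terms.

41/125

Total count 187 over total exposure 15 kilobases.
Conjugate update: add total count to the shape and total exposure to the rate, giving Gamma(205, 25).
Posterior variance = α'/β'² = 205/625 = 41/125.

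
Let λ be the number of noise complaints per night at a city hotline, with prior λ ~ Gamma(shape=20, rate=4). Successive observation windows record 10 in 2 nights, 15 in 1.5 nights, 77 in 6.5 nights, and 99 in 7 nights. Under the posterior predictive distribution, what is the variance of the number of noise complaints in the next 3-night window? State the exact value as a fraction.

Total count: 10 + 15 + 77 + 99 = 201.
Total exposure: 2 + 1.5 + 6.5 + 7 = 17 nights.
Posterior: α' = 20 + 201 = 221, β' = 4 + 17 = 21.
The posterior predictive for a window of length T is Negative Binomial with variance T·α'·(β'+T)/β'² = 3·221·24/441 = 1768/49.

1768/49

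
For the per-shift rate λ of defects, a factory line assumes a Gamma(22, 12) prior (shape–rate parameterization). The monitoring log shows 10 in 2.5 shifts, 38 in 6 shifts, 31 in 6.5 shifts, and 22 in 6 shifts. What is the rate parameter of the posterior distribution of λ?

33

Total count: 10 + 38 + 31 + 22 = 101.
Total exposure: 2.5 + 6 + 6.5 + 6 = 21 shifts.
The Gamma prior is conjugate for the Poisson rate, so λ | data ~ Gamma(22+101, 12+21) = Gamma(123, 33).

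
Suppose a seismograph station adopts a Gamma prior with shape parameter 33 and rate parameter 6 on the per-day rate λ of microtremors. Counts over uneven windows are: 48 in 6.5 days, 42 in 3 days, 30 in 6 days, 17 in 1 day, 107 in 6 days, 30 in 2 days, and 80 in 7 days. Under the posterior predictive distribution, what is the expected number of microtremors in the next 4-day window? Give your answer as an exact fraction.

1032/25

Total count: 48 + 42 + 30 + 17 + 107 + 30 + 80 = 354.
Total exposure: 6.5 + 3 + 6 + 1 + 6 + 2 + 7 = 31.5 days.
Conjugate update: add total count to the shape and total exposure to the rate, giving Gamma(387, 75/2).
Predictive mean over a 4-day window = T·E[λ|data] = 4·387/(75/2) = 1032/25.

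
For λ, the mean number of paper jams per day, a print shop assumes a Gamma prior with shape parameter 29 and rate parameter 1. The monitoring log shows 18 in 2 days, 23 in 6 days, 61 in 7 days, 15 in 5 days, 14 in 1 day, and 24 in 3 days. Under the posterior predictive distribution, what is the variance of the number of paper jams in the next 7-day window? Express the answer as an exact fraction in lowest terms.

Total count: 18 + 23 + 61 + 15 + 14 + 24 = 155.
Total exposure: 2 + 6 + 7 + 5 + 1 + 3 = 24 days.
The Gamma prior is conjugate for the Poisson rate, so λ | data ~ Gamma(29+155, 1+24) = Gamma(184, 25).
The posterior predictive for a window of length T is Negative Binomial with variance T·α'·(β'+T)/β'² = 7·184·32/625 = 41216/625.

41216/625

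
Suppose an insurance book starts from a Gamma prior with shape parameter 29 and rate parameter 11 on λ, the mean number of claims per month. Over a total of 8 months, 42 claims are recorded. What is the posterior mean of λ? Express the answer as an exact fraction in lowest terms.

Total count 42 over total exposure 8 months.
By Gamma–Poisson conjugacy, the posterior is Gamma(α + Σx, β + Σt) = Gamma(29 + 42, 11 + 8) = Gamma(71, 19).
Posterior mean = α'/β' = 71/19.

71/19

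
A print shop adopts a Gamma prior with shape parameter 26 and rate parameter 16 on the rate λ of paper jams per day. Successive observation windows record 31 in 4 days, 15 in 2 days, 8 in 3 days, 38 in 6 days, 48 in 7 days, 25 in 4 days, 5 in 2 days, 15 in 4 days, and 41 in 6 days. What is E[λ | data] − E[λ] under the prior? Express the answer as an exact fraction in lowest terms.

73/24

Total count: 31 + 15 + 8 + 38 + 48 + 25 + 5 + 15 + 41 = 226.
Total exposure: 4 + 2 + 3 + 6 + 7 + 4 + 2 + 4 + 6 = 38 days.
The Gamma prior is conjugate for the Poisson rate, so λ | data ~ Gamma(26+226, 16+38) = Gamma(252, 54).
Posterior mean = 252/54 = 14/3; prior mean = 26/16 = 13/8. Difference = 14/3 − 13/8 = 73/24.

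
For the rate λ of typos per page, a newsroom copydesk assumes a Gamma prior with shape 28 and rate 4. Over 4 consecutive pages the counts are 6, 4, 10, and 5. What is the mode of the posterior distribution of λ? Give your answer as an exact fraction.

Total count: 6 + 4 + 10 + 5 = 25.
Total exposure: 4 pages.
The Gamma prior is conjugate for the Poisson rate, so λ | data ~ Gamma(28+25, 4+4) = Gamma(53, 8).
Posterior mode = (α'−1)/β' = 52/8 = 13/2.

13/2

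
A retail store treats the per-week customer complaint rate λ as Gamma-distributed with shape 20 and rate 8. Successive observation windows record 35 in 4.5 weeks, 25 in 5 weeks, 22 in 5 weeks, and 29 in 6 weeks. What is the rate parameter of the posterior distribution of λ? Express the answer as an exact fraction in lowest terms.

Total count: 35 + 25 + 22 + 29 = 111.
Total exposure: 4.5 + 5 + 5 + 6 = 20.5 weeks.
Posterior: α' = 20 + 111 = 131, β' = 8 + 20.5 = 57/2.

57/2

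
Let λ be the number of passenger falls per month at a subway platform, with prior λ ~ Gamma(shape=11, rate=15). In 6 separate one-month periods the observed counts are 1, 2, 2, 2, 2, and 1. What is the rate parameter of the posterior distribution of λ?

21

Total count: 1 + 2 + 2 + 2 + 2 + 1 = 10.
Total exposure: 6 months.
The Gamma prior is conjugate for the Poisson rate, so λ | data ~ Gamma(11+10, 15+6) = Gamma(21, 21).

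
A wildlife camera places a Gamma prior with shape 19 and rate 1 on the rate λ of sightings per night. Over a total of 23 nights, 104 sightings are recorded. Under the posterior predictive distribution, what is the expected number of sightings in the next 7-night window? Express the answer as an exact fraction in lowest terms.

Total count 104 over total exposure 23 nights.
By Gamma–Poisson conjugacy, the posterior is Gamma(α + Σx, β + Σt) = Gamma(19 + 104, 1 + 23) = Gamma(123, 24).
Predictive mean over a 7-night window = T·E[λ|data] = 7·123/24 = 287/8.

287/8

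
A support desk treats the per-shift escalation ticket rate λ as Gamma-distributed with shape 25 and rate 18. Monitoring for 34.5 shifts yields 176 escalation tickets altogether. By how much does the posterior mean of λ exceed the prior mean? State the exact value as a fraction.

Total count 176 over total exposure 34.5 shifts.
Gamma(α, β) with Poisson data over total exposure Σt gives posterior Gamma(α+Σx, β+Σt) = Gamma(201, 105/2).
Posterior mean = 201/(105/2) = 134/35; prior mean = 25/18 = 25/18. Difference = 134/35 − 25/18 = 1537/630.

1537/630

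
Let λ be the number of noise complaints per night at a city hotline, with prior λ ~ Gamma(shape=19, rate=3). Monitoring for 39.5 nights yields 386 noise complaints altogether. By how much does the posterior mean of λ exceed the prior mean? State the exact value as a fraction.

163/51

Total count 386 over total exposure 39.5 nights.
By Gamma–Poisson conjugacy, the posterior is Gamma(α + Σx, β + Σt) = Gamma(19 + 386, 3 + 39.5) = Gamma(405, 85/2).
Posterior mean = 405/(85/2) = 162/17; prior mean = 19/3 = 19/3. Difference = 162/17 − 19/3 = 163/51.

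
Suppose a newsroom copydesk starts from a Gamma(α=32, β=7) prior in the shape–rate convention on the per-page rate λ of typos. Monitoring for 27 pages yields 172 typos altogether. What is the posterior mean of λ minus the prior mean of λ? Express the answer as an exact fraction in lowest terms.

10/7

Total count 172 over total exposure 27 pages.
Posterior: α' = 32 + 172 = 204, β' = 7 + 27 = 34.
Posterior mean = 204/34 = 6; prior mean = 32/7 = 32/7. Difference = 6 − 32/7 = 10/7.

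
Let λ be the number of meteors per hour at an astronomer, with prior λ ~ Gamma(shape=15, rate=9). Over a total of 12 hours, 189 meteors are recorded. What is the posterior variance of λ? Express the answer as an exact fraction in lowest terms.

68/147

Total count 189 over total exposure 12 hours.
The Gamma prior is conjugate for the Poisson rate, so λ | data ~ Gamma(15+189, 9+12) = Gamma(204, 21).
Posterior variance = α'/β'² = 204/441 = 68/147.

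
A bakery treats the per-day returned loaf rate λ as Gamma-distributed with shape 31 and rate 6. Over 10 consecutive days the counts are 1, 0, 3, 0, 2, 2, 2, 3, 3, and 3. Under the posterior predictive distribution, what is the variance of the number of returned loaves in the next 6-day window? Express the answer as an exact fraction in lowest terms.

825/32

Total count: 1 + 0 + 3 + 0 + 2 + 2 + 2 + 3 + 3 + 3 = 19.
Total exposure: 10 days.
Conjugate update: add total count to the shape and total exposure to the rate, giving Gamma(50, 16).
The posterior predictive for a window of length T is Negative Binomial with variance T·α'·(β'+T)/β'² = 6·50·22/256 = 825/32.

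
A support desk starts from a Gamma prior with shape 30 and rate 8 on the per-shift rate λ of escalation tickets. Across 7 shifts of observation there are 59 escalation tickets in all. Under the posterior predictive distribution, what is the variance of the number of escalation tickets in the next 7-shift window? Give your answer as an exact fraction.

Total count 59 over total exposure 7 shifts.
The Gamma prior is conjugate for the Poisson rate, so λ | data ~ Gamma(30+59, 8+7) = Gamma(89, 15).
The posterior predictive for a window of length T is Negative Binomial with variance T·α'·(β'+T)/β'² = 7·89·22/225 = 13706/225.

13706/225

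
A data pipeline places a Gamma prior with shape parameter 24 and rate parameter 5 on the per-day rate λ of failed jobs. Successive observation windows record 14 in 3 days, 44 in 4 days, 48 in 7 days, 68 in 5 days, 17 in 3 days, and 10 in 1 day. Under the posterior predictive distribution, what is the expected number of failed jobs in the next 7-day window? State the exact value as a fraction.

225/4

Total count: 14 + 44 + 48 + 68 + 17 + 10 = 201.
Total exposure: 3 + 4 + 7 + 5 + 3 + 1 = 23 days.
Conjugate update: add total count to the shape and total exposure to the rate, giving Gamma(225, 28).
Predictive mean over a 7-day window = T·E[λ|data] = 7·225/28 = 225/4.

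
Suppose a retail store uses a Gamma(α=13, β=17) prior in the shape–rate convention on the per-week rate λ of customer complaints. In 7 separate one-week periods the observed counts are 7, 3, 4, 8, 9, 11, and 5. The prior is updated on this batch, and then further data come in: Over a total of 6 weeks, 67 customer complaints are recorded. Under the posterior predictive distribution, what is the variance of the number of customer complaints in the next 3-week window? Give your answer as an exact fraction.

1397/100

Total count: 7 + 3 + 4 + 8 + 9 + 11 + 5 = 47.
Total exposure: 7 weeks.
After the first batch: Gamma(13 + 47, 17 + 7) = Gamma(60, 24).
Total count 67 over total exposure 6 weeks.
After the second batch: Gamma(60 + 67, 24 + 6) = Gamma(127, 30).
The posterior predictive for a window of length T is Negative Binomial with variance T·α'·(β'+T)/β'² = 3·127·33/900 = 1397/100.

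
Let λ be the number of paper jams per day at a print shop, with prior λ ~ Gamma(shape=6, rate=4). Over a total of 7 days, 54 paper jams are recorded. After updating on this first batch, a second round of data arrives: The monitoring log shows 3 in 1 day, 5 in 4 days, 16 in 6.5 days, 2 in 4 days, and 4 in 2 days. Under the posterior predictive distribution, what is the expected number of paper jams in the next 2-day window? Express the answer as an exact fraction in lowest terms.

120/19

Total count 54 over total exposure 7 days.
After the first batch: Gamma(6 + 54, 4 + 7) = Gamma(60, 11).
Total count: 3 + 5 + 16 + 2 + 4 = 30.
Total exposure: 1 + 4 + 6.5 + 4 + 2 = 17.5 days.
After the second batch: Gamma(60 + 30, 11 + 17.5) = Gamma(90, 57/2).
Predictive mean over a 2-day window = T·E[λ|data] = 2·90/(57/2) = 120/19.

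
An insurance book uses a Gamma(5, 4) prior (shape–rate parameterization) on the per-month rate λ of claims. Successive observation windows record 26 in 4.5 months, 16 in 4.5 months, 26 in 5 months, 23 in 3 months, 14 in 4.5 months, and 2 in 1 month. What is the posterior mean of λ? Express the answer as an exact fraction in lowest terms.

224/53

Total count: 26 + 16 + 26 + 23 + 14 + 2 = 107.
Total exposure: 4.5 + 4.5 + 5 + 3 + 4.5 + 1 = 22.5 months.
By Gamma–Poisson conjugacy, the posterior is Gamma(α + Σx, β + Σt) = Gamma(5 + 107, 4 + 22.5) = Gamma(112, 53/2).
Posterior mean = α'/β' = 112/(53/2) = 224/53.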